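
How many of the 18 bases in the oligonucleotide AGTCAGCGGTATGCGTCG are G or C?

Scanning the sequence gives T=4, G=7, C=4, A=3.
Total G or C: 7 + 4 = 11

11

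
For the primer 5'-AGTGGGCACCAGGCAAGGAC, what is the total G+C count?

13

T=1, A=6, C=5, G=8
G+C = 8 + 5 = 13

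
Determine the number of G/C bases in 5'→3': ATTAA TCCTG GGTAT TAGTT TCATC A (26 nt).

Counting bases: G=4, T=11, C=4, A=7
G+C = 4 + 4 = 8

8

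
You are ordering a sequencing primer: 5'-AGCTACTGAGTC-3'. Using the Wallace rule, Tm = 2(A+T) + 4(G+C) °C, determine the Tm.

Scanning the sequence gives G=3, C=3, T=3, A=3.
AT pairs contribute 6, GC pairs contribute 6.
Tm = 2(6) + 4(6) = 12 + 24 = 36°C

36°C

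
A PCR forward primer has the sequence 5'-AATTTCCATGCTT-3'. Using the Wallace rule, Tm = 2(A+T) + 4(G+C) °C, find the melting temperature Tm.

Scanning the sequence gives A=3, C=3, G=1, T=6.
A+T = 9, G+C = 4
Tm = 2(9) + 4(4) = 18 + 16 = 34°C

34°C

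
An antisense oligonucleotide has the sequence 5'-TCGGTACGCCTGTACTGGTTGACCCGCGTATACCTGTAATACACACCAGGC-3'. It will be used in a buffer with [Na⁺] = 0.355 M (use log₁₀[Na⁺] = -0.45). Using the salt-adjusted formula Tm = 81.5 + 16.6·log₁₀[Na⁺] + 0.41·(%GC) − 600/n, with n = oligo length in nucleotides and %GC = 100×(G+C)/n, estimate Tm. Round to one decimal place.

Length n = 51. Counting bases: G=12, A=11, C=16, T=12
G+C = 28, so %GC = 28/51 × 100 = 54.902%
Salt term: 16.6 × (-0.45) = -7.47
GC term: 0.41 × 54.902 = 22.51; length term: −600/51 = −11.765
Tm = 81.5 + (-7.47) + 22.51 − 11.765 = 84.775 → 84.8°C

84.8°C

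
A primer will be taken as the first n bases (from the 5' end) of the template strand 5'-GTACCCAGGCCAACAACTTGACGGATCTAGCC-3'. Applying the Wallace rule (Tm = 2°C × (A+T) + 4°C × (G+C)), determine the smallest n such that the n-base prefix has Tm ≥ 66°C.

n = 22

First 21 bases: GTACCCAGGCCAACAACTTGA → Tm = 64°C (< 66°C)
First 22 bases: GTACCCAGGCCAACAACTTGAC → Tm = 68°C (≥ 66°C)
Each additional base adds 2°C (A/T) or 4°C (G/C), so Tm is non-decreasing in n; n = 22 is the first length to reach 66°C.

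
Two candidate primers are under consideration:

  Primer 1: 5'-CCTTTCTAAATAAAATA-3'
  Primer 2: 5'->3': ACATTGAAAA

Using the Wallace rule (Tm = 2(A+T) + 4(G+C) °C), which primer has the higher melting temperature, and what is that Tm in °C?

Primer 1, 40°C

Primer 1: A+T=14, G+C=3 → Tm = 2(14)+4(3) = 40°C
Primer 2: A+T=8, G+C=2 → Tm = 2(8)+4(2) = 24°C
40°C vs 24°C → primer 1 is higher.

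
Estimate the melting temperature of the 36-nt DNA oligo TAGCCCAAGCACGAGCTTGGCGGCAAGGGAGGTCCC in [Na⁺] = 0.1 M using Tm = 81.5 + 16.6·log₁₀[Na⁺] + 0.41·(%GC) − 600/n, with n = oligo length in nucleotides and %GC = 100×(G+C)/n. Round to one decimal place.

75.6°C

Length n = 36. A=8, C=11, G=13, T=4
G+C = 24, so %GC = 24/36 × 100 = 66.667%
Salt term: 16.6 × (-1) = -16.6
GC term: 0.41 × 66.667 = 27.333; length term: −600/36 = −16.667
Tm = 81.5 + (-16.6) + 27.333 − 16.667 = 75.566 → 75.6°C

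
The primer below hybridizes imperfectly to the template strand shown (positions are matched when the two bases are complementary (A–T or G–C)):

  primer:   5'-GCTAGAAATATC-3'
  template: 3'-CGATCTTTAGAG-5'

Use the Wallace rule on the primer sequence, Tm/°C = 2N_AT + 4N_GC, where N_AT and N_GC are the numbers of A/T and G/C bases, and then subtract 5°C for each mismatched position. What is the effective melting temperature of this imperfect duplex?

Primer base counts: A=5, T=3, G=2, C=2 → A+T=8, G+C=4
Perfect-match Tm = 2(8) + 4(4) = 16 + 16 = 32°C
Mismatches (positions where the bases are not complementary): 1 (at position 10)
Effective Tm = 32 − 1×5 = 32 − 5 = 27°C

27°C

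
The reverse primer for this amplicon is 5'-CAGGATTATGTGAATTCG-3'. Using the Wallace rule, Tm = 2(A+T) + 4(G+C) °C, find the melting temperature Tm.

Counting bases: C=2, A=5, G=5, T=6
AT pairs contribute 11, GC pairs contribute 7.
Tm = 2(11) + 4(7) = 22 + 28 = 50°C

50°C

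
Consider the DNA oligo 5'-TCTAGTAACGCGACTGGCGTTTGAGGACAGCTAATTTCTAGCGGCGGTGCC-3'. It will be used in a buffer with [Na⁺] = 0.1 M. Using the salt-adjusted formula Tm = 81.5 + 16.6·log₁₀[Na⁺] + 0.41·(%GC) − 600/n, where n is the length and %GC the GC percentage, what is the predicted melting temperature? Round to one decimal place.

75.6°C

Length n = 51. Scanning the sequence gives A=10, G=16, C=12, T=13.
G+C = 28, so %GC = 28/51 × 100 = 54.902%
Salt term: 16.6 × (-1) = -16.6
GC term: 0.41 × 54.902 = 22.51; length term: −600/51 = −11.765
Tm = 81.5 + (-16.6) + 22.51 − 11.765 = 75.645 → 75.6°C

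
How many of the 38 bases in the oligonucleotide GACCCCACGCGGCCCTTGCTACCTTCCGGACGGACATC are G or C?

26

Scanning the sequence gives A=6, G=9, T=6, C=17.
G+C = 9 + 17 = 26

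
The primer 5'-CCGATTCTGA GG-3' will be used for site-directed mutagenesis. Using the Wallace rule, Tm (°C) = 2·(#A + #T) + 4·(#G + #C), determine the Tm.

Scanning the sequence gives T=3, C=3, G=4, A=2.
A+T = 5, G+C = 7
Tm = 2(5) + 4(7) = 10 + 28 = 38°C

38°C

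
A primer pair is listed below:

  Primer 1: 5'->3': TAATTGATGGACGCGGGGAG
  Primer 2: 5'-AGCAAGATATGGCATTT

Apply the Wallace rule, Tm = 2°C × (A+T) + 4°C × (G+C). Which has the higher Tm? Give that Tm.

Primer 1: A+T=9, G+C=11 → Tm = 2(9)+4(11) = 62°C
Primer 2: A+T=11, G+C=6 → Tm = 2(11)+4(6) = 46°C
62°C vs 46°C → primer 1 is higher.

Primer 1, 62°C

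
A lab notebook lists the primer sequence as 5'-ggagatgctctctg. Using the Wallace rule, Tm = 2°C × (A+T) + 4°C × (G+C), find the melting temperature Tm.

Base counts: C=3, A=2, G=5, T=4
So N_AT = 6 and N_GC = 8.
Tm = 4·8 + 2·6 = 32 + 12 = 44°C

44°C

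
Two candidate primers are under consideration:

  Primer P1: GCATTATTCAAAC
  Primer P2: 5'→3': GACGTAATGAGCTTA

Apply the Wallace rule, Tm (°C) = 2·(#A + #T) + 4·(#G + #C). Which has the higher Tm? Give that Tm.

Primer P1: A+T=9, G+C=4 → Tm = 2(9)+4(4) = 34°C
Primer P2: A+T=9, G+C=6 → Tm = 2(9)+4(6) = 42°C
34°C vs 42°C → primer P2 is higher.

Primer P2, 42°C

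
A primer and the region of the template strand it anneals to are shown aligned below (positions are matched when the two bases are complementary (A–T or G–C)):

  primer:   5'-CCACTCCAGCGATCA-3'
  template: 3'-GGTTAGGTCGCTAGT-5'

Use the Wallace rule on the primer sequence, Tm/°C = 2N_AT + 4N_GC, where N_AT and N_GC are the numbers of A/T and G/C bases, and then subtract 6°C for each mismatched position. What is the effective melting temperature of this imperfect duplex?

Primer base counts: A=4, T=2, G=2, C=7 → A+T=6, G+C=9
Perfect-match Tm = 2(6) + 4(9) = 12 + 36 = 48°C
Mismatches (positions where the bases are not complementary): 1 (at position 4)
Effective Tm = 48 − 1×6 = 48 − 6 = 42°C

42°C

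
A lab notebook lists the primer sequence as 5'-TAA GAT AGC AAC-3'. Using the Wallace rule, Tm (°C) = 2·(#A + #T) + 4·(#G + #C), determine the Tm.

32°C

Scanning the sequence gives A=6, G=2, T=2, C=2.
So N_AT = 8 and N_GC = 4.
Tm = 4·4 + 2·8 = 16 + 16 = 32°C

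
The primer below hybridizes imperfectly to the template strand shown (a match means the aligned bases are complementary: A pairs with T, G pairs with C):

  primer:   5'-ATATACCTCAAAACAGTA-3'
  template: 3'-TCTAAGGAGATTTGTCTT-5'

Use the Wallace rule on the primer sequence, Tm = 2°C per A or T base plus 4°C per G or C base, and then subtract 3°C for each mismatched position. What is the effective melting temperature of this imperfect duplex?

Primer base counts: A=9, T=4, G=1, C=4 → A+T=13, G+C=5
Perfect-match Tm = 2(13) + 4(5) = 26 + 20 = 46°C
Mismatches (positions where the bases are not complementary): 4 (at positions 2, 5, 10, 17)
Effective Tm = 46 − 4×3 = 46 − 12 = 34°C

34°C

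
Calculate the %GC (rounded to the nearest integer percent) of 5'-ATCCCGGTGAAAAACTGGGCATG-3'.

Base counts: T=4, A=7, C=5, G=7
G+C = 7 + 5 = 12 out of 23 bases
%GC = 12/23 × 100 = 52.17% ≈ 52%

52%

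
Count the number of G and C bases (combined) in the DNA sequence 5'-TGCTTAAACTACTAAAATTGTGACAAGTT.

G=4, T=10, C=4, A=11
G+C = 4 + 4 = 8

8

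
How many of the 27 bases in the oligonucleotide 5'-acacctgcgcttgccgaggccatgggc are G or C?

Base counts: A=4, C=10, G=9, T=4
G+C = 9 + 10 = 19

19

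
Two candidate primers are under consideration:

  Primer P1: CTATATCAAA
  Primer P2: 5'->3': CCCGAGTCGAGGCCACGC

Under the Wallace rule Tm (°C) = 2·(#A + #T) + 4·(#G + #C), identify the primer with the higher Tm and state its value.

Primer P2, 64°C

Primer P1: A+T=8, G+C=2 → Tm = 2(8)+4(2) = 24°C
Primer P2: A+T=4, G+C=14 → Tm = 2(4)+4(14) = 64°C
24°C vs 64°C → primer P2 is higher.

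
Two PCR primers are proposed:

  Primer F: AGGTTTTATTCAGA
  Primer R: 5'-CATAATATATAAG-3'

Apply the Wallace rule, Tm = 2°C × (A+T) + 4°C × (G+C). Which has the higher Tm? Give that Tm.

Primer F, 36°C

Primer F: A+T=10, G+C=4 → Tm = 2(10)+4(4) = 36°C
Primer R: A+T=11, G+C=2 → Tm = 2(11)+4(2) = 30°C
36°C vs 30°C → primer F is higher.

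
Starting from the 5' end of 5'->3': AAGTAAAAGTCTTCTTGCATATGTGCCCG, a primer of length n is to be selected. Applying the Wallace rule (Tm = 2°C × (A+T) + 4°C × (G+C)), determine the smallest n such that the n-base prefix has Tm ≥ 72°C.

First 26 bases: AAGTAAAAGTCTTCTTGCATATGTGC → Tm = 70°C (< 72°C)
First 27 bases: AAGTAAAAGTCTTCTTGCATATGTGCC → Tm = 74°C (≥ 72°C)
Since every base adds ≥2°C, Tm only increases with n, so the threshold is first crossed at n = 27.

n = 27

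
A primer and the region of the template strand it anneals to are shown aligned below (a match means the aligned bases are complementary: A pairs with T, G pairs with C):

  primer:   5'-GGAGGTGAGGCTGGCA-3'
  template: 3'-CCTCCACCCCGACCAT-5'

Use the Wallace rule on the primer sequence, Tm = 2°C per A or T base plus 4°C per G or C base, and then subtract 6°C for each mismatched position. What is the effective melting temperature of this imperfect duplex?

42°C

Primer base counts: A=3, T=2, G=9, C=2 → A+T=5, G+C=11
Perfect-match Tm = 2(5) + 4(11) = 10 + 44 = 54°C
Mismatches (positions where the bases are not complementary): 2 (at positions 8, 15)
Effective Tm = 54 − 2×6 = 54 − 12 = 42°C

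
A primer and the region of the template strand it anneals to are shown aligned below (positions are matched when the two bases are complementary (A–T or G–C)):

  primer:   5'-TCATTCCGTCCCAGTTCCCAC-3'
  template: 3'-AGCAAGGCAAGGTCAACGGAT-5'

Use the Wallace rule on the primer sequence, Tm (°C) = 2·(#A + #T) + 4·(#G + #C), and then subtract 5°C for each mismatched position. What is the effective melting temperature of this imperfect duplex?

41°C

Primer base counts: A=3, T=6, G=2, C=10 → A+T=9, G+C=12
Perfect-match Tm = 2(9) + 4(12) = 18 + 48 = 66°C
Mismatches (positions where the bases are not complementary): 5 (at positions 3, 10, 17, 20, 21)
Effective Tm = 66 − 5×5 = 66 − 25 = 41°C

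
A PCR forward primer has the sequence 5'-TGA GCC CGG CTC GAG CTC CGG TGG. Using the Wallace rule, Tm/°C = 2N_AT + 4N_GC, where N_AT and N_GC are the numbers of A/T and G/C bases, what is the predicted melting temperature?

Base counts: G=10, C=8, T=4, A=2
So N_AT = 6 and N_GC = 18.
Tm = 4·18 + 2·6 = 72 + 12 = 84°C

84°C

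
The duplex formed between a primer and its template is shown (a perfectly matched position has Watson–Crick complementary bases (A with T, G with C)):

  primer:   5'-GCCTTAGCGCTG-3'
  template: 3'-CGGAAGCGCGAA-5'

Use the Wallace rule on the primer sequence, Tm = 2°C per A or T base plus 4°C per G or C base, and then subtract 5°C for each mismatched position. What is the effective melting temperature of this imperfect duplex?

Primer base counts: A=1, T=3, G=4, C=4 → A+T=4, G+C=8
Perfect-match Tm = 2(4) + 4(8) = 8 + 32 = 40°C
Mismatches (positions where the bases are not complementary): 2 (at positions 6, 12)
Effective Tm = 40 − 2×5 = 40 − 10 = 30°C

30°C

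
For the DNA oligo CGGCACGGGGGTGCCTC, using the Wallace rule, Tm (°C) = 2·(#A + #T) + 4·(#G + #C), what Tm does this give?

T=2, G=8, C=6, A=1
A+T = 3, G+C = 14
Tm = 4·14 + 2·3 = 56 + 6 = 62°C

62°C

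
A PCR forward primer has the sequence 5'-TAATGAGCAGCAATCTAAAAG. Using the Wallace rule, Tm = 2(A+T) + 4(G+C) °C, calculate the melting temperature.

56°C

Scanning the sequence gives C=3, A=10, G=4, T=4.
AT pairs contribute 14, GC pairs contribute 7.
Tm = 2×14 + 4×7 = 56°C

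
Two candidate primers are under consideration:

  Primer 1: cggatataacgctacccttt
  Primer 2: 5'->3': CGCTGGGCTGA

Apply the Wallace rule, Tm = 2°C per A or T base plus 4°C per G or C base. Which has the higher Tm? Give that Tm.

Primer 1, 58°C

Primer 1: A+T=11, G+C=9 → Tm = 2(11)+4(9) = 58°C
Primer 2: A+T=3, G+C=8 → Tm = 2(3)+4(8) = 38°C
58°C vs 38°C → primer 1 is higher.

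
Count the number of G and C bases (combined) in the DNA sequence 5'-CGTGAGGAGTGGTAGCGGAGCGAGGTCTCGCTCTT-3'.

G=15, A=5, C=7, T=8
Total G or C: 15 + 7 = 22

22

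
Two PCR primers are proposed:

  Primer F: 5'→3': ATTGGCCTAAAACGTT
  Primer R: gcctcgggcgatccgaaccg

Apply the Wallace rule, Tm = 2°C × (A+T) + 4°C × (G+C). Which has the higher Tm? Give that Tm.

Primer F: A+T=10, G+C=6 → Tm = 2(10)+4(6) = 44°C
Primer R: A+T=5, G+C=15 → Tm = 2(5)+4(15) = 70°C
44°C vs 70°C → primer R is higher.

Primer R, 70°C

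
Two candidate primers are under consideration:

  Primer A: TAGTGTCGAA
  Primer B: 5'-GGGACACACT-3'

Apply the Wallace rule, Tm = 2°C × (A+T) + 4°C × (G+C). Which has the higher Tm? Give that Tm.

Primer B, 32°C

Primer A: A+T=6, G+C=4 → Tm = 2(6)+4(4) = 28°C
Primer B: A+T=4, G+C=6 → Tm = 2(4)+4(6) = 32°C
28°C vs 32°C → primer B is higher.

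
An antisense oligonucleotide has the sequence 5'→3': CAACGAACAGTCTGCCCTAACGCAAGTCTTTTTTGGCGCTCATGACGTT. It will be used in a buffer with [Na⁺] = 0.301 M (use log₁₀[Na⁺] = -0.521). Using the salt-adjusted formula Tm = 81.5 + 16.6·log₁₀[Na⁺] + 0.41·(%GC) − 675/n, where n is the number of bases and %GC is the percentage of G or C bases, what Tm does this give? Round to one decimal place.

79.2°C

Length n = 49. Base counts: T=14, A=11, C=14, G=10
G+C = 24, so %GC = 24/49 × 100 = 48.98%
Salt term: 16.6 × (-0.521) = -8.649
GC term: 0.41 × 48.98 = 20.082; length term: −675/49 = −13.776
Tm = 81.5 + (-8.649) + 20.082 − 13.776 = 79.157 → 79.2°C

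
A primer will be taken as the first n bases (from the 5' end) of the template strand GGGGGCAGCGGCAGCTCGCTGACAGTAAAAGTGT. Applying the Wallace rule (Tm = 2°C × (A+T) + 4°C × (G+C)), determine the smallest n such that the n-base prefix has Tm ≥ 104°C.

n = 32

First 31 bases: GGGGGCAGCGGCAGCTCGCTGACAGTAAAAG → Tm = 102°C (< 104°C)
First 32 bases: GGGGGCAGCGGCAGCTCGCTGACAGTAAAAGT → Tm = 104°C (≥ 104°C)
Each additional base adds 2°C (A/T) or 4°C (G/C), so Tm is non-decreasing in n; n = 32 is the first length to reach 104°C.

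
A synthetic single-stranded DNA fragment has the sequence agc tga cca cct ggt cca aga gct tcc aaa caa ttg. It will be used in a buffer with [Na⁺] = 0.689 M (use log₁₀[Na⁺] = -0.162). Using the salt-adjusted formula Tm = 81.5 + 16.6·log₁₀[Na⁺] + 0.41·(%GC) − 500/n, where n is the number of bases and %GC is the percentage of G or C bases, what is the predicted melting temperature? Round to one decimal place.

85.4°C

Length n = 36. Scanning the sequence gives A=11, T=7, C=11, G=7.
G+C = 18, so %GC = 18/36 × 100 = 50%
Salt term: 16.6 × (-0.162) = -2.689
GC term: 0.41 × 50 = 20.5; length term: −500/36 = −13.889
Tm = 81.5 + (-2.689) + 20.5 − 13.889 = 85.422 → 85.4°C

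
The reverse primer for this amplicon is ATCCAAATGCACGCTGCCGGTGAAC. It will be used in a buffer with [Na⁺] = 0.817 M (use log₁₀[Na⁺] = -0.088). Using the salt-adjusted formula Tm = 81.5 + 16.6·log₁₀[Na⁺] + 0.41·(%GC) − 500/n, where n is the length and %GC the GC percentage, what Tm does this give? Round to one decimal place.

83.0°C

Length n = 25. Counting bases: C=8, G=6, A=7, T=4
G+C = 14, so %GC = 14/25 × 100 = 56%
Salt term: 16.6 × (-0.088) = -1.461
GC term: 0.41 × 56 = 22.96; length term: −500/25 = −20
Tm = 81.5 + (-1.461) + 22.96 − 20 = 82.999 → 83.0°C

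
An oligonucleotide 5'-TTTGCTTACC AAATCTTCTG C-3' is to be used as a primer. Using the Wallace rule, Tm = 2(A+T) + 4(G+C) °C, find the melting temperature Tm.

Counting bases: T=9, C=6, A=4, G=2
AT pairs contribute 13, GC pairs contribute 8.
Tm = 2(13) + 4(8) = 26 + 32 = 58°C

58°C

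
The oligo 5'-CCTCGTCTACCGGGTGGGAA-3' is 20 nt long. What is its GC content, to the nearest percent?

65%

Base counts: T=4, A=3, G=7, C=6
G+C = 7 + 6 = 13 out of 20 bases
%GC = 13/20 × 100 = 65% ≈ 65%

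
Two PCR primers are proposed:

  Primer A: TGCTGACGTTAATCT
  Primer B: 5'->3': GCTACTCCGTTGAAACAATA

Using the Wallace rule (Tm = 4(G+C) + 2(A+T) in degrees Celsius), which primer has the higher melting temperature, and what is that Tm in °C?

Primer A: A+T=9, G+C=6 → Tm = 2(9)+4(6) = 42°C
Primer B: A+T=12, G+C=8 → Tm = 2(12)+4(8) = 56°C
42°C vs 56°C → primer B is higher.

Primer B, 56°C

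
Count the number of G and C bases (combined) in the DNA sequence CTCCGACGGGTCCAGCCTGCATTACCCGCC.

21

Counting bases: A=4, C=14, T=5, G=7
G+C = 7 + 14 = 21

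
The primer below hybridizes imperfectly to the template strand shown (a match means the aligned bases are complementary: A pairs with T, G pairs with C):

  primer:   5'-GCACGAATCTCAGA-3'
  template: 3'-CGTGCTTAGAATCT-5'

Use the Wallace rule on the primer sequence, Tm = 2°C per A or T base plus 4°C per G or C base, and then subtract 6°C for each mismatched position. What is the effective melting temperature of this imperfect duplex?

36°C

Primer base counts: A=5, T=2, G=3, C=4 → A+T=7, G+C=7
Perfect-match Tm = 2(7) + 4(7) = 14 + 28 = 42°C
Mismatches (positions where the bases are not complementary): 1 (at position 11)
Effective Tm = 42 − 1×6 = 42 − 6 = 36°C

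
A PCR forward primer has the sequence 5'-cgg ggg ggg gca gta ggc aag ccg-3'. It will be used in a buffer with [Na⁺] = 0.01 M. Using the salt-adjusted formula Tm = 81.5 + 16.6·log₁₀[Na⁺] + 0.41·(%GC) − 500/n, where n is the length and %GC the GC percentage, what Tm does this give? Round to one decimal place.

Length n = 24. Scanning the sequence gives G=14, C=5, A=4, T=1.
G+C = 19, so %GC = 19/24 × 100 = 79.167%
Salt term: 16.6 × (-2) = -33.2
GC term: 0.41 × 79.167 = 32.458; length term: −500/24 = −20.833
Tm = 81.5 + (-33.2) + 32.458 − 20.833 = 59.925 → 59.9°C

59.9°C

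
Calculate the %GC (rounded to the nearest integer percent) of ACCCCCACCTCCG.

Counting bases: A=2, G=1, T=1, C=9
G+C = 1 + 9 = 10 out of 13 bases
%GC = 10/13 × 100 = 76.92% ≈ 77%

77%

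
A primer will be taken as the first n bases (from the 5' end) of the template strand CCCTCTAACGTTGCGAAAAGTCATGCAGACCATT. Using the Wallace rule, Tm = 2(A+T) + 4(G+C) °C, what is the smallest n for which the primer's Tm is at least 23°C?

n = 8

First 7 bases: CCCTCTA → Tm = 22°C (< 23°C)
First 8 bases: CCCTCTAA → Tm = 24°C (≥ 23°C)
Since every base adds ≥2°C, Tm only increases with n, so the threshold is first crossed at n = 8.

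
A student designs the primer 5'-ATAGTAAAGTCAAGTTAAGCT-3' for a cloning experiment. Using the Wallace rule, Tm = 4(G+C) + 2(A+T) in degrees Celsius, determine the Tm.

54°C

Base counts: T=6, G=4, C=2, A=9
So N_AT = 15 and N_GC = 6.
Tm = 4·6 + 2·15 = 24 + 30 = 54°C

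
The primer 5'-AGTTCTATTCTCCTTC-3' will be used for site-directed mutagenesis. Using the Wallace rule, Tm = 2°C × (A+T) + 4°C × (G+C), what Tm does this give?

Scanning the sequence gives A=2, T=8, G=1, C=5.
AT pairs contribute 10, GC pairs contribute 6.
Tm = 2×10 + 4×6 = 44°C

44°C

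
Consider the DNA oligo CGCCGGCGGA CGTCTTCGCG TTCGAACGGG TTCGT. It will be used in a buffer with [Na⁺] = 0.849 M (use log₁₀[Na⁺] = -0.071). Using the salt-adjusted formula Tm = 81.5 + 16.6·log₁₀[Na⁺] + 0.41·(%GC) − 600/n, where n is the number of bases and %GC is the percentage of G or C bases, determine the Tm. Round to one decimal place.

91.3°C

Length n = 35. Scanning the sequence gives C=11, T=8, G=13, A=3.
G+C = 24, so %GC = 24/35 × 100 = 68.571%
Salt term: 16.6 × (-0.071) = -1.179
GC term: 0.41 × 68.571 = 28.114; length term: −600/35 = −17.143
Tm = 81.5 + (-1.179) + 28.114 − 17.143 = 91.292 → 91.3°C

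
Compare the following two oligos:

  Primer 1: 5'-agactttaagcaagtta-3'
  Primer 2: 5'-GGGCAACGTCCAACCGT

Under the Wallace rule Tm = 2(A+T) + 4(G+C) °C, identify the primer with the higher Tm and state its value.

Primer 2, 56°C

Primer 1: A+T=12, G+C=5 → Tm = 2(12)+4(5) = 44°C
Primer 2: A+T=6, G+C=11 → Tm = 2(6)+4(11) = 56°C
44°C vs 56°C → primer 2 is higher.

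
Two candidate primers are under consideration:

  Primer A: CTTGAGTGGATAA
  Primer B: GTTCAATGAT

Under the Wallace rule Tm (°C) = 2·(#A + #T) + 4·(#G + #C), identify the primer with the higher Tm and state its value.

Primer A: A+T=8, G+C=5 → Tm = 2(8)+4(5) = 36°C
Primer B: A+T=7, G+C=3 → Tm = 2(7)+4(3) = 26°C
36°C vs 26°C → primer A is higher.

Primer A, 36°C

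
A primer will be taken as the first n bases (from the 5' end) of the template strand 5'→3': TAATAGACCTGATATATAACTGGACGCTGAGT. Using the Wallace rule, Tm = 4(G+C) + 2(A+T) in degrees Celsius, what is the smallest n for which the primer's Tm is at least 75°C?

First 27 bases: TAATAGACCTGATATATAACTGGACGC → Tm = 74°C (< 75°C)
First 28 bases: TAATAGACCTGATATATAACTGGACGCT → Tm = 76°C (≥ 75°C)
Since every base adds ≥2°C, Tm only increases with n, so the threshold is first crossed at n = 28.

n = 28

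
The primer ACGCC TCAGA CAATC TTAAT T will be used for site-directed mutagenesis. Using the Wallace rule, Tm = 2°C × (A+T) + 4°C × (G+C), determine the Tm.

Scanning the sequence gives T=6, A=7, C=6, G=2.
So N_AT = 13 and N_GC = 8.
Tm = 2(13) + 4(8) = 26 + 32 = 58°C

58°C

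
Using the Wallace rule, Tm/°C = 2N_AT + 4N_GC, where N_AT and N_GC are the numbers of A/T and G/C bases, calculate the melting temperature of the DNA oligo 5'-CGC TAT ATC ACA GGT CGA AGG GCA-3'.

Counting bases: A=7, T=4, G=7, C=6
So N_AT = 11 and N_GC = 13.
Tm = 2×11 + 4×13 = 74°C

74°C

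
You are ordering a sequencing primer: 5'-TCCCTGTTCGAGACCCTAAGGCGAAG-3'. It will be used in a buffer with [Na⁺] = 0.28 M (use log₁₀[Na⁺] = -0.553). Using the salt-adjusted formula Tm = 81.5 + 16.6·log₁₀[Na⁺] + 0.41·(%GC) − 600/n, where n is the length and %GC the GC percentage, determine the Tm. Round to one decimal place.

Length n = 26. Scanning the sequence gives A=6, G=7, C=8, T=5.
G+C = 15, so %GC = 15/26 × 100 = 57.692%
Salt term: 16.6 × (-0.553) = -9.18
GC term: 0.41 × 57.692 = 23.654; length term: −600/26 = −23.077
Tm = 81.5 + (-9.18) + 23.654 − 23.077 = 72.897 → 72.9°C

72.9°C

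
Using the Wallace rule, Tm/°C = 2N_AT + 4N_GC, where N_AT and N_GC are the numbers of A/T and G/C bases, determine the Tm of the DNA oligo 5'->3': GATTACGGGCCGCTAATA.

54°C

Counting bases: T=4, C=4, G=5, A=5
AT pairs contribute 9, GC pairs contribute 9.
Tm = 2×9 + 4×9 = 54°C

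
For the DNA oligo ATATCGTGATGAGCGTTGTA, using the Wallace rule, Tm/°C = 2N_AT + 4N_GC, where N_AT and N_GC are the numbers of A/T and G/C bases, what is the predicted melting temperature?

Base counts: G=6, T=7, A=5, C=2
So N_AT = 12 and N_GC = 8.
Tm = 2×12 + 4×8 = 56°C

56°C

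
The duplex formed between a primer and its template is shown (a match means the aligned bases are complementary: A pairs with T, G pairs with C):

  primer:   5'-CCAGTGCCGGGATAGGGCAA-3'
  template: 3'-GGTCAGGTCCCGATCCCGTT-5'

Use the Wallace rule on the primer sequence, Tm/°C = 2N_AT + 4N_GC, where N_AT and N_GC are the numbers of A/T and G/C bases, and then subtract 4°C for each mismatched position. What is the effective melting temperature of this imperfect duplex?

54°C

Primer base counts: A=5, T=2, G=8, C=5 → A+T=7, G+C=13
Perfect-match Tm = 2(7) + 4(13) = 14 + 52 = 66°C
Mismatches (positions where the bases are not complementary): 3 (at positions 6, 8, 12)
Effective Tm = 66 − 3×4 = 66 − 12 = 54°C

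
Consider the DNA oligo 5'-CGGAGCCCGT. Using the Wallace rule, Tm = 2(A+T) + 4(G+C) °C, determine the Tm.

36°C

Base counts: C=4, A=1, G=4, T=1
AT pairs contribute 2, GC pairs contribute 8.
Tm = 4·8 + 2·2 = 32 + 4 = 36°C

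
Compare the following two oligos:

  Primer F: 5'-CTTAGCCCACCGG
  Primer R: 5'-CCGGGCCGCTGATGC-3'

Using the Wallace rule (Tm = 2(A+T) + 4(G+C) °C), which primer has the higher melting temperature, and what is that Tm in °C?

Primer R, 54°C

Primer F: A+T=4, G+C=9 → Tm = 2(4)+4(9) = 44°C
Primer R: A+T=3, G+C=12 → Tm = 2(3)+4(12) = 54°C
44°C vs 54°C → primer R is higher.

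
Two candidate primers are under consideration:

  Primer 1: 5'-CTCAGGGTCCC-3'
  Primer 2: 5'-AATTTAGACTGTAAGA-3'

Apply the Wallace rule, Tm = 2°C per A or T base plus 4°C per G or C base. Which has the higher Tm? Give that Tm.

Primer 1: A+T=3, G+C=8 → Tm = 2(3)+4(8) = 38°C
Primer 2: A+T=12, G+C=4 → Tm = 2(12)+4(4) = 40°C
38°C vs 40°C → primer 2 is higher.

Primer 2, 40°C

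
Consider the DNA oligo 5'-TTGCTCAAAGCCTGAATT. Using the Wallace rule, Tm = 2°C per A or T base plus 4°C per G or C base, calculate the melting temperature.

Base counts: G=3, T=6, A=5, C=4
AT pairs contribute 11, GC pairs contribute 7.
Tm = 2×11 + 4×7 = 50°C

50°C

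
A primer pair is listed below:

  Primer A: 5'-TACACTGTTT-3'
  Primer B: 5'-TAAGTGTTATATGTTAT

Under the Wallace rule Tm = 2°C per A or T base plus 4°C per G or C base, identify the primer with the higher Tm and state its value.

Primer B, 40°C

Primer A: A+T=7, G+C=3 → Tm = 2(7)+4(3) = 26°C
Primer B: A+T=14, G+C=3 → Tm = 2(14)+4(3) = 40°C
26°C vs 40°C → primer B is higher.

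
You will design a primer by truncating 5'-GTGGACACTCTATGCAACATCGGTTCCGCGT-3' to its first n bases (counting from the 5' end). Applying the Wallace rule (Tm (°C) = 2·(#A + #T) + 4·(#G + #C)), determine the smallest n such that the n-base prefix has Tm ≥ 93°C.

First 29 bases: GTGGACACTCTATGCAACATCGGTTCCGC → Tm = 90°C (< 93°C)
First 30 bases: GTGGACACTCTATGCAACATCGGTTCCGCG → Tm = 94°C (≥ 93°C)
Each additional base adds 2°C (A/T) or 4°C (G/C), so Tm is non-decreasing in n; n = 30 is the first length to reach 93°C.

n = 30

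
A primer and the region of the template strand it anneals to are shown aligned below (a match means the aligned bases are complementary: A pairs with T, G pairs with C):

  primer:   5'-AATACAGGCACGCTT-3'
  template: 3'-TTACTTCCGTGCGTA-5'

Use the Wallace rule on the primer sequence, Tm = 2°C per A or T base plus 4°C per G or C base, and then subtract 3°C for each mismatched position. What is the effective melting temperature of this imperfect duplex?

35°C

Primer base counts: A=5, T=3, G=3, C=4 → A+T=8, G+C=7
Perfect-match Tm = 2(8) + 4(7) = 16 + 28 = 44°C
Mismatches (positions where the bases are not complementary): 3 (at positions 4, 5, 14)
Effective Tm = 44 − 3×3 = 44 − 9 = 35°C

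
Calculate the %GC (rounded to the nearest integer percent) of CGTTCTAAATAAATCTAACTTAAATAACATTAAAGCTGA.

Counting bases: C=6, G=3, A=18, T=12
G+C = 3 + 6 = 9 out of 39 bases
%GC = 9/39 × 100 = 23.08% ≈ 23%

23%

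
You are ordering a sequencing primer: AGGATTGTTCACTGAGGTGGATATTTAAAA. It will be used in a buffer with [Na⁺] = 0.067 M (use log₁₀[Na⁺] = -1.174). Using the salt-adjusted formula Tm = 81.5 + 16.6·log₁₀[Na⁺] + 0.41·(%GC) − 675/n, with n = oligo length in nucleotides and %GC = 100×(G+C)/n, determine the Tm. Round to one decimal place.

Length n = 30. Base counts: G=8, T=10, A=10, C=2
G+C = 10, so %GC = 10/30 × 100 = 33.333%
Salt term: 16.6 × (-1.174) = -19.488
GC term: 0.41 × 33.333 = 13.667; length term: −675/30 = −22.5
Tm = 81.5 + (-19.488) + 13.667 − 22.5 = 53.179 → 53.2°C

53.2°C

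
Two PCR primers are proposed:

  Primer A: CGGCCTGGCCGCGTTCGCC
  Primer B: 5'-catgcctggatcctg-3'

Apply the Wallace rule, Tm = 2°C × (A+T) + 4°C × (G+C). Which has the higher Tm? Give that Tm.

Primer A: A+T=3, G+C=16 → Tm = 2(3)+4(16) = 70°C
Primer B: A+T=6, G+C=9 → Tm = 2(6)+4(9) = 48°C
70°C vs 48°C → primer A is higher.

Primer A, 70°C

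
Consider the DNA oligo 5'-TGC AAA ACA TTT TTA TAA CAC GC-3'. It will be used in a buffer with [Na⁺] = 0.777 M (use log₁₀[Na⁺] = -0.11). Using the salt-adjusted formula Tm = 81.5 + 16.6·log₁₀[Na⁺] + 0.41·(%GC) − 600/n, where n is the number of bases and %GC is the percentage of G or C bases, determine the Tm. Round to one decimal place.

66.1°C

Length n = 23. Base counts: C=5, A=9, T=7, G=2
G+C = 7, so %GC = 7/23 × 100 = 30.435%
Salt term: 16.6 × (-0.11) = -1.826
GC term: 0.41 × 30.435 = 12.478; length term: −600/23 = −26.087
Tm = 81.5 + (-1.826) + 12.478 − 26.087 = 66.065 → 66.1°C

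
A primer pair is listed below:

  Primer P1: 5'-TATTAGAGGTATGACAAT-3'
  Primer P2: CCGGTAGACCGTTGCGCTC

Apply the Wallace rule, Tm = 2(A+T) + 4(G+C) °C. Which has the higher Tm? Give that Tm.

Primer P2, 64°C

Primer P1: A+T=13, G+C=5 → Tm = 2(13)+4(5) = 46°C
Primer P2: A+T=6, G+C=13 → Tm = 2(6)+4(13) = 64°C
46°C vs 64°C → primer P2 is higher.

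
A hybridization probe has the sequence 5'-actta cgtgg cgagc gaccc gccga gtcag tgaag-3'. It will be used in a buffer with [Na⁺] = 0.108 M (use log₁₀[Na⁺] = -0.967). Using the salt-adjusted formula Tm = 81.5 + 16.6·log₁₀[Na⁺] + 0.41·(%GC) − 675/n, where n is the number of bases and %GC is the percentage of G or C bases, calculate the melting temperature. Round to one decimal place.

71.9°C

Length n = 35. T=5, G=12, A=8, C=10
G+C = 22, so %GC = 22/35 × 100 = 62.857%
Salt term: 16.6 × (-0.967) = -16.052
GC term: 0.41 × 62.857 = 25.771; length term: −675/35 = −19.286
Tm = 81.5 + (-16.052) + 25.771 − 19.286 = 71.933 → 71.9°C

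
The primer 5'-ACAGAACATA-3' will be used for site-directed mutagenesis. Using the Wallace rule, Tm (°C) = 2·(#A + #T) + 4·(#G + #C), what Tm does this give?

26°C

Scanning the sequence gives G=1, C=2, T=1, A=6.
AT pairs contribute 7, GC pairs contribute 3.
Tm = 4·3 + 2·7 = 12 + 14 = 26°C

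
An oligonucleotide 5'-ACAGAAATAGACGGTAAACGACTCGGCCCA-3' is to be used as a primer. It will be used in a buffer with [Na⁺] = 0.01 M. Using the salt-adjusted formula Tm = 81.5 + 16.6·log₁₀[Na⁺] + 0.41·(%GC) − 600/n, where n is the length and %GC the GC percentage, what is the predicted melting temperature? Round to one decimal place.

Length n = 30. A=12, C=8, T=3, G=7
G+C = 15, so %GC = 15/30 × 100 = 50%
Salt term: 16.6 × (-2) = -33.2
GC term: 0.41 × 50 = 20.5; length term: −600/30 = −20
Tm = 81.5 + (-33.2) + 20.5 − 20 = 48.8 → 48.8°C

48.8°C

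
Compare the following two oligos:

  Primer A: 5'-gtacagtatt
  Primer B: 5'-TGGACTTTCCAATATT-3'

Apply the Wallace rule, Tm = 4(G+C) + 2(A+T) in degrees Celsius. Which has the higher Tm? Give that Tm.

Primer A: A+T=7, G+C=3 → Tm = 2(7)+4(3) = 26°C
Primer B: A+T=11, G+C=5 → Tm = 2(11)+4(5) = 42°C
26°C vs 42°C → primer B is higher.

Primer B, 42°C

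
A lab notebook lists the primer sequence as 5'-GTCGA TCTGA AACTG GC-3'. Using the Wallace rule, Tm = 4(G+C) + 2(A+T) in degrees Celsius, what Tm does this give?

Counting bases: G=5, T=4, A=4, C=4
AT pairs contribute 8, GC pairs contribute 9.
Tm = 4·9 + 2·8 = 36 + 16 = 52°C

52°C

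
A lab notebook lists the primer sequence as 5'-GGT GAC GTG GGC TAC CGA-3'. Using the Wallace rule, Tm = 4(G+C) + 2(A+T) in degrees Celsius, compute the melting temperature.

60°C

Scanning the sequence gives G=8, C=4, T=3, A=3.
AT pairs contribute 6, GC pairs contribute 12.
Tm = 2×6 + 4×12 = 60°C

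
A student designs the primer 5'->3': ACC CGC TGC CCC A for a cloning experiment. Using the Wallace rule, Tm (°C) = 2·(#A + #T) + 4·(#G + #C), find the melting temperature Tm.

46°C

C=8, G=2, A=2, T=1
A+T = 3, G+C = 10
Tm = 2×3 + 4×10 = 46°C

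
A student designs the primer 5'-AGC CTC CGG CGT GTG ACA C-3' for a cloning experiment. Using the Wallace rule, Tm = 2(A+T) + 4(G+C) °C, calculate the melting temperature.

Scanning the sequence gives A=3, G=6, T=3, C=7.
A+T = 6, G+C = 13
Tm = 4·13 + 2·6 = 52 + 12 = 64°C

64°C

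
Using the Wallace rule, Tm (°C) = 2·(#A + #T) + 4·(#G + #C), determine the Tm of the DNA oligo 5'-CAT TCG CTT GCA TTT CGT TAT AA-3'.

Counting bases: G=3, C=5, A=5, T=10
AT pairs contribute 15, GC pairs contribute 8.
Tm = 2×15 + 4×8 = 62°C

62°C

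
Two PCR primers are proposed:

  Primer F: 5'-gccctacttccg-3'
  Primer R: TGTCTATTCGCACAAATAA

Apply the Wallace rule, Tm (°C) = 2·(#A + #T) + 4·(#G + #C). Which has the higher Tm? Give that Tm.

Primer F: A+T=4, G+C=8 → Tm = 2(4)+4(8) = 40°C
Primer R: A+T=13, G+C=6 → Tm = 2(13)+4(6) = 50°C
40°C vs 50°C → primer R is higher.

Primer R, 50°C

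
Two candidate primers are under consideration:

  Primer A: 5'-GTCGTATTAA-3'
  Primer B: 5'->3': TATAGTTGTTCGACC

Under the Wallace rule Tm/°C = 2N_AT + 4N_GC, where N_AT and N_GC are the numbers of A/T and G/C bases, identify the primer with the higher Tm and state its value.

Primer A: A+T=7, G+C=3 → Tm = 2(7)+4(3) = 26°C
Primer B: A+T=9, G+C=6 → Tm = 2(9)+4(6) = 42°C
26°C vs 42°C → primer B is higher.

Primer B, 42°C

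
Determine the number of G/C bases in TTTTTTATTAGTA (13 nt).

1

Counting bases: G=1, T=9, C=0, A=3
G+C = 1 + 0 = 1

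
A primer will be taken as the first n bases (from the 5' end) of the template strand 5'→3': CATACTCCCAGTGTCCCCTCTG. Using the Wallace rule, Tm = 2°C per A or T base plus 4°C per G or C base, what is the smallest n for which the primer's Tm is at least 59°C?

n = 19

First 18 bases: CATACTCCCAGTGTCCCC → Tm = 58°C (< 59°C)
First 19 bases: CATACTCCCAGTGTCCCCT → Tm = 60°C (≥ 59°C)
Each additional base adds 2°C (A/T) or 4°C (G/C), so Tm is non-decreasing in n; n = 19 is the first length to reach 59°C.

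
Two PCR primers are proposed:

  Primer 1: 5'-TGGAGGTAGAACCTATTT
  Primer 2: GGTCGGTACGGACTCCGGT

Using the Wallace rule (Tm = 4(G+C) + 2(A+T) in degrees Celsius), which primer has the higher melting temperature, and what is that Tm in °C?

Primer 1: A+T=11, G+C=7 → Tm = 2(11)+4(7) = 50°C
Primer 2: A+T=6, G+C=13 → Tm = 2(6)+4(13) = 64°C
50°C vs 64°C → primer 2 is higher.

Primer 2, 64°C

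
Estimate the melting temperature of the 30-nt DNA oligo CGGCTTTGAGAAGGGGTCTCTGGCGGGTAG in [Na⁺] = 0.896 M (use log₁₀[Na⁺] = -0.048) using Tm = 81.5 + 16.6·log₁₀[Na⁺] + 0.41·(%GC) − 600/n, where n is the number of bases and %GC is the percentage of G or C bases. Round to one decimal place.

Length n = 30. T=7, C=5, A=4, G=14
G+C = 19, so %GC = 19/30 × 100 = 63.333%
Salt term: 16.6 × (-0.048) = -0.797
GC term: 0.41 × 63.333 = 25.967; length term: −600/30 = −20
Tm = 81.5 + (-0.797) + 25.967 − 20 = 86.67 → 86.7°C

86.7°C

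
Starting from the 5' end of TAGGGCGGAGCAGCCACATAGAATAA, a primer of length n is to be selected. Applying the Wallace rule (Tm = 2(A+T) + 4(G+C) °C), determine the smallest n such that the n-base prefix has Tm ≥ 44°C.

n = 13

First 12 bases: TAGGGCGGAGCA → Tm = 40°C (< 44°C)
First 13 bases: TAGGGCGGAGCAG → Tm = 44°C (≥ 44°C)
Since every base adds ≥2°C, Tm only increases with n, so the threshold is first crossed at n = 13.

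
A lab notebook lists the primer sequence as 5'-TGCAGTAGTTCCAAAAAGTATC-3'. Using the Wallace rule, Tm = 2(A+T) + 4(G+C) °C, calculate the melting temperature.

Scanning the sequence gives A=8, G=4, C=4, T=6.
So N_AT = 14 and N_GC = 8.
Tm = 2×14 + 4×8 = 60°C

60°C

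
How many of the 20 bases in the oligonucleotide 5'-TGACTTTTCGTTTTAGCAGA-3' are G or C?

Counting bases: A=4, G=4, T=9, C=3
Total G or C: 4 + 3 = 7

7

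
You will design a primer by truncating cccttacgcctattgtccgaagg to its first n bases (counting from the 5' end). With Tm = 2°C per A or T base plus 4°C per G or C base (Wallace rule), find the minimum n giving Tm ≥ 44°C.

n = 15

First 14 bases: CCCTTACGCCTATT → Tm = 42°C (< 44°C)
First 15 bases: CCCTTACGCCTATTG → Tm = 46°C (≥ 44°C)
Each additional base adds 2°C (A/T) or 4°C (G/C), so Tm is non-decreasing in n; n = 15 is the first length to reach 44°C.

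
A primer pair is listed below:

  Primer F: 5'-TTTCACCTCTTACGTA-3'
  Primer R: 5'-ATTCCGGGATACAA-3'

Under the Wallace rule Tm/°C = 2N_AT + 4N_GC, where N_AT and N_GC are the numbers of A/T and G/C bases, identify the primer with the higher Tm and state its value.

Primer F, 44°C

Primer F: A+T=10, G+C=6 → Tm = 2(10)+4(6) = 44°C
Primer R: A+T=8, G+C=6 → Tm = 2(8)+4(6) = 40°C
44°C vs 40°C → primer F is higher.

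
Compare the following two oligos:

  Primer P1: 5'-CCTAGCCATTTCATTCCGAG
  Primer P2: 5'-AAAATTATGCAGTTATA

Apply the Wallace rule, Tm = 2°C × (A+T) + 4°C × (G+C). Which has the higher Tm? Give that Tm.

Primer P1, 60°C

Primer P1: A+T=10, G+C=10 → Tm = 2(10)+4(10) = 60°C
Primer P2: A+T=14, G+C=3 → Tm = 2(14)+4(3) = 40°C
60°C vs 40°C → primer P1 is higher.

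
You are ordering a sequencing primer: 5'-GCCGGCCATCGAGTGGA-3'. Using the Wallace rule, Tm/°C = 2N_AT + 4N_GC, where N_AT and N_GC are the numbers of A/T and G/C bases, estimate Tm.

58°C

Base counts: A=3, G=7, C=5, T=2
AT pairs contribute 5, GC pairs contribute 12.
Tm = 4·12 + 2·5 = 48 + 10 = 58°C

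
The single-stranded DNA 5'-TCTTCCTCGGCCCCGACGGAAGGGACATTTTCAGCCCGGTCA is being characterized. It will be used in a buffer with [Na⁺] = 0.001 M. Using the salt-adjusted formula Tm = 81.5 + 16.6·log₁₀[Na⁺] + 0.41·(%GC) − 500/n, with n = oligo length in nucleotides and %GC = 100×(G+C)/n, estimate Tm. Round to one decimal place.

45.2°C

Length n = 42. A=7, G=11, C=15, T=9
G+C = 26, so %GC = 26/42 × 100 = 61.905%
Salt term: 16.6 × (-3) = -49.8
GC term: 0.41 × 61.905 = 25.381; length term: −500/42 = −11.905
Tm = 81.5 + (-49.8) + 25.381 − 11.905 = 45.176 → 45.2°C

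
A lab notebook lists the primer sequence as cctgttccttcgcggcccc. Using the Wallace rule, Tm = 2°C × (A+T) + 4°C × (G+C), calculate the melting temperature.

66°C

Counting bases: C=10, T=5, A=0, G=4
AT pairs contribute 5, GC pairs contribute 14.
Tm = 4·14 + 2·5 = 56 + 10 = 66°C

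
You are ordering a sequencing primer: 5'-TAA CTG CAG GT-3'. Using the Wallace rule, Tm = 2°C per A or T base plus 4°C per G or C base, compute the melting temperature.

32°C

A=3, G=3, T=3, C=2
So N_AT = 6 and N_GC = 5.
Tm = 2(6) + 4(5) = 12 + 20 = 32°C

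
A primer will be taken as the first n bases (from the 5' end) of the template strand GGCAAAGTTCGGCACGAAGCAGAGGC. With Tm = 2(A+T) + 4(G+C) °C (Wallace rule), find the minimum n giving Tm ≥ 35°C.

n = 12

First 11 bases: GGCAAAGTTCG → Tm = 34°C (< 35°C)
First 12 bases: GGCAAAGTTCGG → Tm = 38°C (≥ 35°C)
Each additional base adds 2°C (A/T) or 4°C (G/C), so Tm is non-decreasing in n; n = 12 is the first length to reach 35°C.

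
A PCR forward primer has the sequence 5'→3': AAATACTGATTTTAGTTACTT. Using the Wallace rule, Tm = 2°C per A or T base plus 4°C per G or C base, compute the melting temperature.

50°C

T=10, G=2, C=2, A=7
A+T = 17, G+C = 4
Tm = 2(17) + 4(4) = 34 + 16 = 50°C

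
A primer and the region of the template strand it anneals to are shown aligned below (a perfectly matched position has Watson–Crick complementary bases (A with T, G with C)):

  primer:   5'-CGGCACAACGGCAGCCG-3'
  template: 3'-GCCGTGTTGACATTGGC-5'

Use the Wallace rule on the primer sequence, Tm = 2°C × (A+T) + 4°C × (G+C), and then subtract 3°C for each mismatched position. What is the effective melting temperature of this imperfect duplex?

Primer base counts: A=4, T=0, G=6, C=7 → A+T=4, G+C=13
Perfect-match Tm = 2(4) + 4(13) = 8 + 52 = 60°C
Mismatches (positions where the bases are not complementary): 3 (at positions 10, 12, 14)
Effective Tm = 60 − 3×3 = 60 − 9 = 51°C

51°C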